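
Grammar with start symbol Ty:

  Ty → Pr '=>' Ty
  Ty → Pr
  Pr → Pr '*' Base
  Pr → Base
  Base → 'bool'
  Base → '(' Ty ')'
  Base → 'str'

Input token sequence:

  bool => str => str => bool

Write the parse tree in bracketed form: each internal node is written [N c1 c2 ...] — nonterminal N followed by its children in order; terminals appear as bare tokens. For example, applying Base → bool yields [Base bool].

[Ty [Pr [Base bool]] => [Ty [Pr [Base str]] => [Ty [Pr [Base str]] => [Ty [Pr [Base bool]]]]]]

Ty
Pr => Ty
Base => Ty
bool => Ty
bool => Pr => Ty
bool => Base => Ty
bool => str => Ty
bool => str => Pr => Ty
bool => str => Base => Ty
bool => str => str => Ty
bool => str => str => Pr
bool => str => str => Base
bool => str => str => bool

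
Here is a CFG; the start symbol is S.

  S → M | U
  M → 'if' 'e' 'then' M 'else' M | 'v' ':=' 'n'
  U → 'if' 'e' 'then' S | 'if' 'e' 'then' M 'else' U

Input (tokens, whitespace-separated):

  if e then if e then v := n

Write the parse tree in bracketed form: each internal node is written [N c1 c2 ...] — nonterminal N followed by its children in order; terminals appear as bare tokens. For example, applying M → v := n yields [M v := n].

[S [U if e then [S [U if e then [S [M v := n]]]]]]

S
U
if e then S
if e then U
if e then if e then S
if e then if e then M
if e then if e then v := n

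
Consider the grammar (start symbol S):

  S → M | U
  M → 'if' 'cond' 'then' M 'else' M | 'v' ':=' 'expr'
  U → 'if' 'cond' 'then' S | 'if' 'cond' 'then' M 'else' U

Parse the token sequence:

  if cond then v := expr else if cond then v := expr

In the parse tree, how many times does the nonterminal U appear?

2

[S [U if cond then [M v := expr] else [U if cond then [S [M v := expr]]]]]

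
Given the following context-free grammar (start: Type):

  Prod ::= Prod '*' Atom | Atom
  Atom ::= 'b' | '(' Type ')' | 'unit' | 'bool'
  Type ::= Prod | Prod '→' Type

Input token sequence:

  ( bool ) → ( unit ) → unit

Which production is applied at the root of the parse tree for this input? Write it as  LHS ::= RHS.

Type ::= Prod '→' Type

[Type [Prod [Atom ( [Type [Prod [Atom bool]]] )]] → [Type [Prod [Atom ( [Type [Prod [Atom unit]]] )]] → [Type [Prod [Atom unit]]]]]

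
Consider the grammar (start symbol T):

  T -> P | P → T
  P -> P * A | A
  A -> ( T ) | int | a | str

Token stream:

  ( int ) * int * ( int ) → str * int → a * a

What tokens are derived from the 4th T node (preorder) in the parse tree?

str * int → a * a

[T [P [P [P [A ( [T [P [A int]]] )]] * [A int]] * [A ( [T [P [A int]]] )]] → [T [P [P [A str]] * [A int]] → [T [P [P [A a]] * [A a]]]]]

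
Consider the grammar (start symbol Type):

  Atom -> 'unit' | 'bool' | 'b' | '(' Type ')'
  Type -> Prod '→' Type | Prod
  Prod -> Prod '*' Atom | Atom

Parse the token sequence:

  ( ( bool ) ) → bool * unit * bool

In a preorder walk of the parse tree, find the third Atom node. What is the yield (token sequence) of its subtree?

bool

[Type [Prod [Atom ( [Type [Prod [Atom ( [Type [Prod [Atom bool]]] )]]] )]] → [Type [Prod [Prod [Prod [Atom bool]] * [Atom unit]] * [Atom bool]]]]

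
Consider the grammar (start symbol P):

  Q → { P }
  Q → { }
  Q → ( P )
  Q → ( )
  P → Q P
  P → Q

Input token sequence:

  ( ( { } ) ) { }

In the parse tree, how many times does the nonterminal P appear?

[P [Q ( [P [Q ( [P [Q { }]] )]] )] [P [Q { }]]]

4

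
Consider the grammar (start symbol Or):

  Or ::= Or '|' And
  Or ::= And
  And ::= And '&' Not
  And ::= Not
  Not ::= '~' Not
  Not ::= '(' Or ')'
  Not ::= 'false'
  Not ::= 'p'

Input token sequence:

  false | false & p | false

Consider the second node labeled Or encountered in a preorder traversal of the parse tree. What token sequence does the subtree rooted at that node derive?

[Or [Or [Or [And [Not false]]] | [And [And [Not false]] & [Not p]]] | [And [Not false]]]

false | false & p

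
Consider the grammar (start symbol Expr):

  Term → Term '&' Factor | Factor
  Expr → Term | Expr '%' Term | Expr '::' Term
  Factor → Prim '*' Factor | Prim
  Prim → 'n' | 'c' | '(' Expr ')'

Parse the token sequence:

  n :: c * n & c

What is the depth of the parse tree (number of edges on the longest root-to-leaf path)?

[Expr [Expr [Term [Factor [Prim n]]]] :: [Term [Term [Factor [Prim c] * [Factor [Prim n]]]] & [Factor [Prim c]]]]

6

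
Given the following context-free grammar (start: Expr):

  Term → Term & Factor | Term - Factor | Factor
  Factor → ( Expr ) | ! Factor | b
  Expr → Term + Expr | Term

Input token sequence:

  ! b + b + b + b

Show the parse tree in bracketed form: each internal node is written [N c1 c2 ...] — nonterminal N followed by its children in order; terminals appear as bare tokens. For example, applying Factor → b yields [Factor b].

Expr
Term + Expr
Factor + Expr
! Factor + Expr
! b + Expr
! b + Term + Expr
! b + Factor + Expr
! b + b + Expr
! b + b + Term + Expr
! b + b + Factor + Expr
! b + b + b + Expr
! b + b + b + Term
! b + b + b + Factor
! b + b + b + b

[Expr [Term [Factor ! [Factor b]]] + [Expr [Term [Factor b]] + [Expr [Term [Factor b]] + [Expr [Term [Factor b]]]]]]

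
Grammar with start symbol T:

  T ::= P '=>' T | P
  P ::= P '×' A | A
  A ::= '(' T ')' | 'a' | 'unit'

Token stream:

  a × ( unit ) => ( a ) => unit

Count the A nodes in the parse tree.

6

[T [P [P [A a]] × [A ( [T [P [A unit]]] )]] => [T [P [A ( [T [P [A a]]] )]] => [T [P [A unit]]]]]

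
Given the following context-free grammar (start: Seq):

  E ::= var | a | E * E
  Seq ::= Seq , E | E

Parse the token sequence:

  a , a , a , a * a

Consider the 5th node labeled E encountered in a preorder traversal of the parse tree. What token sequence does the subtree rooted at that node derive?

a

[Seq [Seq [Seq [Seq [E a]] , [E a]] , [E a]] , [E [E a] * [E a]]]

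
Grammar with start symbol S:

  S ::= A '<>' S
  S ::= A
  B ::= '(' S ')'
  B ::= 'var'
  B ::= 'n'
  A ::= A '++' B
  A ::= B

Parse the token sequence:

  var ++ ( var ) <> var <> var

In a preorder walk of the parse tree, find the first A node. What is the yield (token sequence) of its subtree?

var ++ ( var )

[S [A [A [B var]] ++ [B ( [S [A [B var]]] )]] <> [S [A [B var]] <> [S [A [B var]]]]]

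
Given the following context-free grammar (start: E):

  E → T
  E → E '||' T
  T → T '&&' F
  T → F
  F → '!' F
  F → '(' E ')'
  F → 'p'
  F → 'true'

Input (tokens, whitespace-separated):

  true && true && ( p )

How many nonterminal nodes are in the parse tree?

[E [T [T [T [F true]] && [F true]] && [F ( [E [T [F p]]] )]]]

10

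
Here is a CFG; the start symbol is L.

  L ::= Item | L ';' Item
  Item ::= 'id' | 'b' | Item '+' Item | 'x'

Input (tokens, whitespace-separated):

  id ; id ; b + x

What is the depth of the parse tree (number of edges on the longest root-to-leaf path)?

[L [L [L [Item id]] ; [Item id]] ; [Item [Item b] + [Item x]]]

4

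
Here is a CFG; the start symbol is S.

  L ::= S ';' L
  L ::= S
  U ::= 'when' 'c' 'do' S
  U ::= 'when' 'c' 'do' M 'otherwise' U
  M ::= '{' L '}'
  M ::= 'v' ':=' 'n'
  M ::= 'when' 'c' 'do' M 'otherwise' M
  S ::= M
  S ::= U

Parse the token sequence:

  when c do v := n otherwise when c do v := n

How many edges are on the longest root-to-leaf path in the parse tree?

5

[S [U when c do [M v := n] otherwise [U when c do [S [M v := n]]]]]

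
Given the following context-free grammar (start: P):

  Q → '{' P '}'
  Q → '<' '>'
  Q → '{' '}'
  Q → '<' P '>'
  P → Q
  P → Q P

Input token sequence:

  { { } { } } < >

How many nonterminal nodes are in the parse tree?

8

[P [Q { [P [Q { }] [P [Q { }]]] }] [P [Q < >]]]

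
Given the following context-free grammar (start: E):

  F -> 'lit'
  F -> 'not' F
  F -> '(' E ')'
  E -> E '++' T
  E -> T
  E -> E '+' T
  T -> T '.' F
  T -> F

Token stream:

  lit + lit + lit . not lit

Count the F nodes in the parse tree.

[E [E [E [T [F lit]]] + [T [F lit]]] + [T [T [F lit]] . [F not [F lit]]]]

5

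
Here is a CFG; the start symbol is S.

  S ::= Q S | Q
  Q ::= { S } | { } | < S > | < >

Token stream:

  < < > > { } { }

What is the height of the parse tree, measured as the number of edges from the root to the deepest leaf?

[S [Q < [S [Q < >]] >] [S [Q { }] [S [Q { }]]]]

4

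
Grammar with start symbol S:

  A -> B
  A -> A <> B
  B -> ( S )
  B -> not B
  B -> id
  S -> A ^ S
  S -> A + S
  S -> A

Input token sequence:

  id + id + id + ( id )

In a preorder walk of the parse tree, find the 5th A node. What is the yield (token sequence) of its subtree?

[S [A [B id]] + [S [A [B id]] + [S [A [B id]] + [S [A [B ( [S [A [B id]]] )]]]]]]

id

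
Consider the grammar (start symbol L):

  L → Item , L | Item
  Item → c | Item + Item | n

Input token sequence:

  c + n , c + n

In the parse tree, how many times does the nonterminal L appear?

[L [Item [Item c] + [Item n]] , [L [Item [Item c] + [Item n]]]]

2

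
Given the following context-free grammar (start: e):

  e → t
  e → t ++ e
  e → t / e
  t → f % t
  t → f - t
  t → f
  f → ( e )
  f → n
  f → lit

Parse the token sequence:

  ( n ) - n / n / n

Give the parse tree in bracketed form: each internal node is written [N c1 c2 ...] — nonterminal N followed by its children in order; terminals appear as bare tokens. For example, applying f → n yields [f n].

e
t / e
f - t / e
( e ) - t / e
( t ) - t / e
( f ) - t / e
( n ) - t / e
( n ) - f / e
( n ) - n / e
( n ) - n / t / e
( n ) - n / f / e
( n ) - n / n / e
( n ) - n / n / t
( n ) - n / n / f
( n ) - n / n / n

[e [t [f ( [e [t [f n]]] )] - [t [f n]]] / [e [t [f n]] / [e [t [f n]]]]]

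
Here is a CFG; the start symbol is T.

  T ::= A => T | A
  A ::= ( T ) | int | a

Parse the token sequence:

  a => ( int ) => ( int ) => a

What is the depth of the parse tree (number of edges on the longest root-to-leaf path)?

[T [A a] => [T [A ( [T [A int]] )] => [T [A ( [T [A int]] )] => [T [A a]]]]]

6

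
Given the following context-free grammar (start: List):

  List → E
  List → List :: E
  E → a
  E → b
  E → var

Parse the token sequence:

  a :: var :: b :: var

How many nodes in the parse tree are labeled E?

4

[List [List [List [List [E a]] :: [E var]] :: [E b]] :: [E var]]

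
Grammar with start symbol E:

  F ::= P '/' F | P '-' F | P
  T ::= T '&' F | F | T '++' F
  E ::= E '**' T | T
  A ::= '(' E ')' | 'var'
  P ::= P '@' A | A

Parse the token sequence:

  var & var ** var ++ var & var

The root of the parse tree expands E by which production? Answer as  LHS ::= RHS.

E ::= E '**' T

[E [E [T [T [F [P [A var]]]] & [F [P [A var]]]]] ** [T [T [T [F [P [A var]]]] ++ [F [P [A var]]]] & [F [P [A var]]]]]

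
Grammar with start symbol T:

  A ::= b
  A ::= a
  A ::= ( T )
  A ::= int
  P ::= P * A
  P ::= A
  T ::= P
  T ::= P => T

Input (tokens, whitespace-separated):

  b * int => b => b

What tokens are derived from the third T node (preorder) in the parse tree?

[T [P [P [A b]] * [A int]] => [T [P [A b]] => [T [P [A b]]]]]

b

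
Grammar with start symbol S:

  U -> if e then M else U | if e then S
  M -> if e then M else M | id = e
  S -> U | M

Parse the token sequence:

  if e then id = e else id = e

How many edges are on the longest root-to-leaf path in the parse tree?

[S [M if e then [M id = e] else [M id = e]]]

3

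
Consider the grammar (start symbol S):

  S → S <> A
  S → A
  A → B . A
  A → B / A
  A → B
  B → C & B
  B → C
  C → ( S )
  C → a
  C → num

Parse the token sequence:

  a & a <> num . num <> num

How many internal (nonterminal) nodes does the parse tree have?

17

[S [S [S [A [B [C a] & [B [C a]]]]] <> [A [B [C num]] . [A [B [C num]]]]] <> [A [B [C num]]]]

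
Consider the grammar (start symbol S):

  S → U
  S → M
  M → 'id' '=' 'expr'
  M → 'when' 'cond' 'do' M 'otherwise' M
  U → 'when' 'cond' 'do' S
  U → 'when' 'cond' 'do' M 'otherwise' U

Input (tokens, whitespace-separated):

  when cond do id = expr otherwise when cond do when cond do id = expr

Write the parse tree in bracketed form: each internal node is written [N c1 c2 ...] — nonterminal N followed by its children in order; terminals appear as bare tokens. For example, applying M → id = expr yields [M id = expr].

S
U
when cond do M otherwise U
when cond do id = expr otherwise U
when cond do id = expr otherwise when cond do S
when cond do id = expr otherwise when cond do U
when cond do id = expr otherwise when cond do when cond do S
when cond do id = expr otherwise when cond do when cond do M
when cond do id = expr otherwise when cond do when cond do id = expr

[S [U when cond do [M id = expr] otherwise [U when cond do [S [U when cond do [S [M id = expr]]]]]]]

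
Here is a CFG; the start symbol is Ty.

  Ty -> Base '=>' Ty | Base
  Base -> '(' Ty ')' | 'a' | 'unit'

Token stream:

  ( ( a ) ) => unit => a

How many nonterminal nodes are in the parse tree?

10

[Ty [Base ( [Ty [Base ( [Ty [Base a]] )]] )] => [Ty [Base unit] => [Ty [Base a]]]]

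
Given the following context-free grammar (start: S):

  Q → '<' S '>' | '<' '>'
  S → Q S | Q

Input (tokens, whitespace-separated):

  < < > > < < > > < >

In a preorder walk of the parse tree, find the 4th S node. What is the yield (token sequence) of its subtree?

[S [Q < [S [Q < >]] >] [S [Q < [S [Q < >]] >] [S [Q < >]]]]

< >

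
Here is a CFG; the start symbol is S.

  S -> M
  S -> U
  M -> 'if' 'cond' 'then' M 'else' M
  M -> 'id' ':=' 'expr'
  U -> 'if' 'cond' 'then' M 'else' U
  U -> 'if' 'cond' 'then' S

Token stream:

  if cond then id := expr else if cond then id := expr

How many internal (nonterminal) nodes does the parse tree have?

[S [U if cond then [M id := expr] else [U if cond then [S [M id := expr]]]]]

6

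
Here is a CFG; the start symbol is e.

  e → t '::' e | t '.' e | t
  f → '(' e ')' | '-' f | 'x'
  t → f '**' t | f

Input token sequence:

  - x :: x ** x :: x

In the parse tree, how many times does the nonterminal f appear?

5

[e [t [f - [f x]]] :: [e [t [f x] ** [t [f x]]] :: [e [t [f x]]]]]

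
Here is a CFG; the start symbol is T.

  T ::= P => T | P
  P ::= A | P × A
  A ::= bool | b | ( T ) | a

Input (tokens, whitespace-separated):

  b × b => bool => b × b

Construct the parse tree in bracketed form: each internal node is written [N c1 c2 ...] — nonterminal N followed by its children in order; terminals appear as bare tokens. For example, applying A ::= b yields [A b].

T
P => T
P × A => T
A × A => T
b × A => T
b × b => T
b × b => P => T
b × b => A => T
b × b => bool => T
b × b => bool => P
b × b => bool => P × A
b × b => bool => A × A
b × b => bool => b × A
b × b => bool => b × b

[T [P [P [A b]] × [A b]] => [T [P [A bool]] => [T [P [P [A b]] × [A b]]]]]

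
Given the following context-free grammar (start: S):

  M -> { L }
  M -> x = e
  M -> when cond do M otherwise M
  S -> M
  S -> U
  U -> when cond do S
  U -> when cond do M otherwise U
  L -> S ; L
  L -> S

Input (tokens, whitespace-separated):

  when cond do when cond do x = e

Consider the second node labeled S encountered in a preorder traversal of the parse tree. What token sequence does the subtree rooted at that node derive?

when cond do x = e

[S [U when cond do [S [U when cond do [S [M x = e]]]]]]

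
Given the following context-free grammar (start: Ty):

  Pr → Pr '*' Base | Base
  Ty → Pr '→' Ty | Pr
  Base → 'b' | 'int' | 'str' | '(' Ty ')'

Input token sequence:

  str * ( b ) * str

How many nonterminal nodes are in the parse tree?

[Ty [Pr [Pr [Pr [Base str]] * [Base ( [Ty [Pr [Base b]]] )]] * [Base str]]]

10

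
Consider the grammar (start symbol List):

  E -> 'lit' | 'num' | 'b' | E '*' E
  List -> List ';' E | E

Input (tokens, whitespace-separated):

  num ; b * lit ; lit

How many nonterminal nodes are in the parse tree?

8

[List [List [List [E num]] ; [E [E b] * [E lit]]] ; [E lit]]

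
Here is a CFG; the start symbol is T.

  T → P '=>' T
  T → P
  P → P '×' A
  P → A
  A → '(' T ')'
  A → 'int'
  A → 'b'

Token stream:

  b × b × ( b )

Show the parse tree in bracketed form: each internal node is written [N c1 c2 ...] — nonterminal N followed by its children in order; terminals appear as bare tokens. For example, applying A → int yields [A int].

T
P
P × A
P × A × A
A × A × A
b × A × A
b × b × A
b × b × ( T )
b × b × ( P )
b × b × ( A )
b × b × ( b )

[T [P [P [P [A b]] × [A b]] × [A ( [T [P [A b]]] )]]]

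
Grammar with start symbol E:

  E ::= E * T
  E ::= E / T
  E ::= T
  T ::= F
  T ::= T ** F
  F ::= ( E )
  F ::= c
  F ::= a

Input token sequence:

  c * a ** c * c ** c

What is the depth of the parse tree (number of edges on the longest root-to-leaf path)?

5

[E [E [E [T [F c]]] * [T [T [F a]] ** [F c]]] * [T [T [F c]] ** [F c]]]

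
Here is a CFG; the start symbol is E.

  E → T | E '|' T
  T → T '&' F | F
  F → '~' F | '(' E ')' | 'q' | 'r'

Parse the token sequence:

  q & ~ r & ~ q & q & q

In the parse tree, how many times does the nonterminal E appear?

1

[E [T [T [T [T [T [F q]] & [F ~ [F r]]] & [F ~ [F q]]] & [F q]] & [F q]]]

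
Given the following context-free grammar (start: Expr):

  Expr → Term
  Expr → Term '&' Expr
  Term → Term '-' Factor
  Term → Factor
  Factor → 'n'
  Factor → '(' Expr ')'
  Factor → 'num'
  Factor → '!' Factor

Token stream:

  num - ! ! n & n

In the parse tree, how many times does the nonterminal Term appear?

[Expr [Term [Term [Factor num]] - [Factor ! [Factor ! [Factor n]]]] & [Expr [Term [Factor n]]]]

3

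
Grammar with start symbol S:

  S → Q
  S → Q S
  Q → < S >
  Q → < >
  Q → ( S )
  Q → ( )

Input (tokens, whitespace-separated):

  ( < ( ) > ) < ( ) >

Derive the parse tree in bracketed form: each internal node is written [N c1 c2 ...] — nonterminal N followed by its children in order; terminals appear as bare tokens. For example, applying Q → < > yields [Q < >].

[S [Q ( [S [Q < [S [Q ( )]] >]] )] [S [Q < [S [Q ( )]] >]]]

S
Q S
( S ) S
( Q ) S
( < S > ) S
( < Q > ) S
( < ( ) > ) S
( < ( ) > ) Q
( < ( ) > ) < S >
( < ( ) > ) < Q >
( < ( ) > ) < ( ) >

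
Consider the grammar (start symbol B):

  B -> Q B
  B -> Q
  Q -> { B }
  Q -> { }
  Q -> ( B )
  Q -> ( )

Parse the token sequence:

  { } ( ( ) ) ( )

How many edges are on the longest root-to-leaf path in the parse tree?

5

[B [Q { }] [B [Q ( [B [Q ( )]] )] [B [Q ( )]]]]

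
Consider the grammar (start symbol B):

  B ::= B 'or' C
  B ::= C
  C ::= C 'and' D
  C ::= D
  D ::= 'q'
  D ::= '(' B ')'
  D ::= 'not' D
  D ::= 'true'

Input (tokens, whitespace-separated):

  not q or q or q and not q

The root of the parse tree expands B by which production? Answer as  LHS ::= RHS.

B ::= B 'or' C

[B [B [B [C [D not [D q]]]] or [C [D q]]] or [C [C [D q]] and [D not [D q]]]]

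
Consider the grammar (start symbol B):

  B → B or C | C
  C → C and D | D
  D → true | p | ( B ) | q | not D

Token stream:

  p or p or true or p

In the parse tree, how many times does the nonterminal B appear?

4

[B [B [B [B [C [D p]]] or [C [D p]]] or [C [D true]]] or [C [D p]]]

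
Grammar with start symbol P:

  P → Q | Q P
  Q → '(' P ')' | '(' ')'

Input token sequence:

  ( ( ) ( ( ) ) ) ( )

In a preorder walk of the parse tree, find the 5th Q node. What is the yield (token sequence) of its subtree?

[P [Q ( [P [Q ( )] [P [Q ( [P [Q ( )]] )]]] )] [P [Q ( )]]]

( )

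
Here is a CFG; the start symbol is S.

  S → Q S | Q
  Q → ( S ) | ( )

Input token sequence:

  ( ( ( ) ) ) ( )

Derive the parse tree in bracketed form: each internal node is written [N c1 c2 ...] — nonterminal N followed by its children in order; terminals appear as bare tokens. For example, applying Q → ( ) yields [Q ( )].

[S [Q ( [S [Q ( [S [Q ( )]] )]] )] [S [Q ( )]]]

S
Q S
( S ) S
( Q ) S
( ( S ) ) S
( ( Q ) ) S
( ( ( ) ) ) S
( ( ( ) ) ) Q
( ( ( ) ) ) ( )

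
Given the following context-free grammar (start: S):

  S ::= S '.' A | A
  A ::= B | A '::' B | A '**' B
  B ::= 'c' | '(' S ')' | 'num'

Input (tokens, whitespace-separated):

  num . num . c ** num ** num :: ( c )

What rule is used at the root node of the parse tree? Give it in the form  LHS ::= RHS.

[S [S [S [A [B num]]] . [A [B num]]] . [A [A [A [A [B c]] ** [B num]] ** [B num]] :: [B ( [S [A [B c]]] )]]]

S ::= S '.' A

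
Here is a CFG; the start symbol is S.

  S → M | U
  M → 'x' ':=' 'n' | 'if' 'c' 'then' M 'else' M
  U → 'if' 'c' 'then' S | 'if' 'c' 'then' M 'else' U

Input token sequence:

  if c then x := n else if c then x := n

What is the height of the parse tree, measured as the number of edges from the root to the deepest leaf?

[S [U if c then [M x := n] else [U if c then [S [M x := n]]]]]

5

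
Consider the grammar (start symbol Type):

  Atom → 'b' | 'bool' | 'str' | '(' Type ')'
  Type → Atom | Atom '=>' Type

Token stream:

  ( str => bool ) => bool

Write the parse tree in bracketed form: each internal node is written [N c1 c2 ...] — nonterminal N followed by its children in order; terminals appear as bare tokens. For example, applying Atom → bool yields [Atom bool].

Type
Atom => Type
( Type ) => Type
( Atom => Type ) => Type
( str => Type ) => Type
( str => Atom ) => Type
( str => bool ) => Type
( str => bool ) => Atom
( str => bool ) => bool

[Type [Atom ( [Type [Atom str] => [Type [Atom bool]]] )] => [Type [Atom bool]]]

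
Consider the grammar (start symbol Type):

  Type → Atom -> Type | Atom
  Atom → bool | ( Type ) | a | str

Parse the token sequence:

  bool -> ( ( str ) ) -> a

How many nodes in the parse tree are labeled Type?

5

[Type [Atom bool] -> [Type [Atom ( [Type [Atom ( [Type [Atom str]] )]] )] -> [Type [Atom a]]]]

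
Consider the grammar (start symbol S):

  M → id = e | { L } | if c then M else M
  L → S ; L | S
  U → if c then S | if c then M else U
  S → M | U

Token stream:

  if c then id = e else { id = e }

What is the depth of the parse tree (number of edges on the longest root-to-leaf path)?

[S [M if c then [M id = e] else [M { [L [S [M id = e]]] }]]]

6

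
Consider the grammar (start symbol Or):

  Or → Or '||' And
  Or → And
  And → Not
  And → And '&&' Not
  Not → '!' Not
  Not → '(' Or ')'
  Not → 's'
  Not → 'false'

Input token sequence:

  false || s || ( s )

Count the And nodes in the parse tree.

[Or [Or [Or [And [Not false]]] || [And [Not s]]] || [And [Not ( [Or [And [Not s]]] )]]]

4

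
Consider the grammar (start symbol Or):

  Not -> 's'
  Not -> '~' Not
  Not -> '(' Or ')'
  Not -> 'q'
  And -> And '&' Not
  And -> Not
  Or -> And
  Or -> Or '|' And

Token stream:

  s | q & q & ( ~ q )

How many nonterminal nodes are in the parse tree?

[Or [Or [And [Not s]]] | [And [And [And [Not q]] & [Not q]] & [Not ( [Or [And [Not ~ [Not q]]]] )]]]

14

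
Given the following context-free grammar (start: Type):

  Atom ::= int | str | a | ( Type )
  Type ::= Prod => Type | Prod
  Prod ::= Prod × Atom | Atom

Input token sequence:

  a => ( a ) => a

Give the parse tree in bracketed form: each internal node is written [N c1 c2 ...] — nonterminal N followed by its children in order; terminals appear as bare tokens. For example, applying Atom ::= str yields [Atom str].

[Type [Prod [Atom a]] => [Type [Prod [Atom ( [Type [Prod [Atom a]]] )]] => [Type [Prod [Atom a]]]]]

Type
Prod => Type
Atom => Type
a => Type
a => Prod => Type
a => Atom => Type
a => ( Type ) => Type
a => ( Prod ) => Type
a => ( Atom ) => Type
a => ( a ) => Type
a => ( a ) => Prod
a => ( a ) => Atom
a => ( a ) => a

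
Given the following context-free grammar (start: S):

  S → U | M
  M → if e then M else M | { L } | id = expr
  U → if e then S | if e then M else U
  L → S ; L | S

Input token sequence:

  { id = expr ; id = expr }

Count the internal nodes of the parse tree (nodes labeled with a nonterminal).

[S [M { [L [S [M id = expr]] ; [L [S [M id = expr]]]] }]]

8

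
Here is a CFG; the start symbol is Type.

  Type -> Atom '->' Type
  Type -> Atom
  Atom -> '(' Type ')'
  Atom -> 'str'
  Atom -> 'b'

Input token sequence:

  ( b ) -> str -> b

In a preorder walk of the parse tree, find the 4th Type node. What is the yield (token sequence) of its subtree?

b

[Type [Atom ( [Type [Atom b]] )] -> [Type [Atom str] -> [Type [Atom b]]]]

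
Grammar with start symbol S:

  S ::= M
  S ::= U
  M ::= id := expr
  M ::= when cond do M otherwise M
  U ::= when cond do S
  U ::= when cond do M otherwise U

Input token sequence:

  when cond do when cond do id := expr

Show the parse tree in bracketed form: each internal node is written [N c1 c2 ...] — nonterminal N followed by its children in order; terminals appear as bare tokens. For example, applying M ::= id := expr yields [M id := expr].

S
U
when cond do S
when cond do U
when cond do when cond do S
when cond do when cond do M
when cond do when cond do id := expr

[S [U when cond do [S [U when cond do [S [M id := expr]]]]]]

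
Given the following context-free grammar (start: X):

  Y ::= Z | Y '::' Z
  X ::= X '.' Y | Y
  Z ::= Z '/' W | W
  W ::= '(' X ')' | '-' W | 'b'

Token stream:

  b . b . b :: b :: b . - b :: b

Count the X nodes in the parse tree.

4

[X [X [X [X [Y [Z [W b]]]] . [Y [Z [W b]]]] . [Y [Y [Y [Z [W b]]] :: [Z [W b]]] :: [Z [W b]]]] . [Y [Y [Z [W - [W b]]]] :: [Z [W b]]]]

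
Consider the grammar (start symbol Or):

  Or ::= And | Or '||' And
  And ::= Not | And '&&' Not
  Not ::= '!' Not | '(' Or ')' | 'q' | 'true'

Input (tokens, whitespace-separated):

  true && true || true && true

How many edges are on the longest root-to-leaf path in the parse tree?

5

[Or [Or [And [And [Not true]] && [Not true]]] || [And [And [Not true]] && [Not true]]]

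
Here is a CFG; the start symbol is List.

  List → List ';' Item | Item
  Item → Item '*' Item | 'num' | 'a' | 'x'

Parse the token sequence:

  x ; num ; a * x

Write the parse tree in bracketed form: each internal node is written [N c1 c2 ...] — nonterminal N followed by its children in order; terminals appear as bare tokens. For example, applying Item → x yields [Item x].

List
List ; Item
List ; Item ; Item
Item ; Item ; Item
x ; Item ; Item
x ; num ; Item
x ; num ; Item * Item
x ; num ; a * Item
x ; num ; a * x

[List [List [List [Item x]] ; [Item num]] ; [Item [Item a] * [Item x]]]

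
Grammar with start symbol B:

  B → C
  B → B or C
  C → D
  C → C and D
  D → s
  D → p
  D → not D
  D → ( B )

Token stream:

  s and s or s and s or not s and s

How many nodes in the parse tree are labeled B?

3

[B [B [B [C [C [D s]] and [D s]]] or [C [C [D s]] and [D s]]] or [C [C [D not [D s]]] and [D s]]]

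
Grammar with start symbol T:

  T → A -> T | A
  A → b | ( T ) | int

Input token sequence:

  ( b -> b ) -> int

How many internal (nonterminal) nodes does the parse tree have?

8

[T [A ( [T [A b] -> [T [A b]]] )] -> [T [A int]]]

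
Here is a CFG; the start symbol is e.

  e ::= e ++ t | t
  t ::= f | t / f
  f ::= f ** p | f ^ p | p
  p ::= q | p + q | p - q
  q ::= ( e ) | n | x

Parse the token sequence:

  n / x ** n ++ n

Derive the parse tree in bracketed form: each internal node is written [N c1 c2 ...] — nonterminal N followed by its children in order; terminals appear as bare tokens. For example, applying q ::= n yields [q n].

e
e ++ t
t ++ t
t / f ++ t
f / f ++ t
p / f ++ t
q / f ++ t
n / f ++ t
n / f ** p ++ t
n / p ** p ++ t
n / q ** p ++ t
n / x ** p ++ t
n / x ** q ++ t
n / x ** n ++ t
n / x ** n ++ f
n / x ** n ++ p
n / x ** n ++ q
n / x ** n ++ n

[e [e [t [t [f [p [q n]]]] / [f [f [p [q x]]] ** [p [q n]]]]] ++ [t [f [p [q n]]]]]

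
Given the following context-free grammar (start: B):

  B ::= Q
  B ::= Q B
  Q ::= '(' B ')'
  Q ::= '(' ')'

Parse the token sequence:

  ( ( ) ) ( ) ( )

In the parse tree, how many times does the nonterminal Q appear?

[B [Q ( [B [Q ( )]] )] [B [Q ( )] [B [Q ( )]]]]

4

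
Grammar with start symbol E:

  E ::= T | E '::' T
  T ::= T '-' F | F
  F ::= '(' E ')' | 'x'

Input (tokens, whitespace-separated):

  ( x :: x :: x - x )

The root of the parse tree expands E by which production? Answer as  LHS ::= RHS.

E ::= T

[E [T [F ( [E [E [E [T [F x]]] :: [T [F x]]] :: [T [T [F x]] - [F x]]] )]]]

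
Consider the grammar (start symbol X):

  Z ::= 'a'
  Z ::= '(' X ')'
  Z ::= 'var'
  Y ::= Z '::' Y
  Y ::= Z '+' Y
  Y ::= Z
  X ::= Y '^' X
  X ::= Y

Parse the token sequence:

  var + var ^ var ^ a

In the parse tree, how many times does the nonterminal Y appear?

[X [Y [Z var] + [Y [Z var]]] ^ [X [Y [Z var]] ^ [X [Y [Z a]]]]]

4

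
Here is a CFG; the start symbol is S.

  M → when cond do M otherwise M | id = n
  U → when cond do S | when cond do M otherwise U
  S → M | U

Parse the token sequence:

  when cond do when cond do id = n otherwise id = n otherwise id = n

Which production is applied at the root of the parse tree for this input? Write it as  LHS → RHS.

S → M

[S [M when cond do [M when cond do [M id = n] otherwise [M id = n]] otherwise [M id = n]]]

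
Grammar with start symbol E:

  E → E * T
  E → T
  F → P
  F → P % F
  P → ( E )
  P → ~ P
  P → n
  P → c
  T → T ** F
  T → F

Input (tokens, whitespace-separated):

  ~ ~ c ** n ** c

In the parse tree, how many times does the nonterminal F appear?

3

[E [T [T [T [F [P ~ [P ~ [P c]]]]] ** [F [P n]]] ** [F [P c]]]]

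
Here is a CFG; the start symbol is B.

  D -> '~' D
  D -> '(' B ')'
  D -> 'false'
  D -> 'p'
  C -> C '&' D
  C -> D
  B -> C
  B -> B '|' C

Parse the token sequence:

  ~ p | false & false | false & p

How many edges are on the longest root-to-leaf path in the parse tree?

[B [B [B [C [D ~ [D p]]]] | [C [C [D false]] & [D false]]] | [C [C [D false]] & [D p]]]

6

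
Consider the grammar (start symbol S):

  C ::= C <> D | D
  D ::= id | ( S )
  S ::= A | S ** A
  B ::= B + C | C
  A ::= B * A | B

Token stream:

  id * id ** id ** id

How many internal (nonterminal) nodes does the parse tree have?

19

[S [S [S [A [B [C [D id]]] * [A [B [C [D id]]]]]] ** [A [B [C [D id]]]]] ** [A [B [C [D id]]]]]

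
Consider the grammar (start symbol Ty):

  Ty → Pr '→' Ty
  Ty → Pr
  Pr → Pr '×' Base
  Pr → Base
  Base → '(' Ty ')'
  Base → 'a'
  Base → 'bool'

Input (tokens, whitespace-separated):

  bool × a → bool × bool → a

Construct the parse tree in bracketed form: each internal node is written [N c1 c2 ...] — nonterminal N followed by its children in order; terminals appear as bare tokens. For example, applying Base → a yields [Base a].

Ty
Pr → Ty
Pr × Base → Ty
Base × Base → Ty
bool × Base → Ty
bool × a → Ty
bool × a → Pr → Ty
bool × a → Pr × Base → Ty
bool × a → Base × Base → Ty
bool × a → bool × Base → Ty
bool × a → bool × bool → Ty
bool × a → bool × bool → Pr
bool × a → bool × bool → Base
bool × a → bool × bool → a

[Ty [Pr [Pr [Base bool]] × [Base a]] → [Ty [Pr [Pr [Base bool]] × [Base bool]] → [Ty [Pr [Base a]]]]]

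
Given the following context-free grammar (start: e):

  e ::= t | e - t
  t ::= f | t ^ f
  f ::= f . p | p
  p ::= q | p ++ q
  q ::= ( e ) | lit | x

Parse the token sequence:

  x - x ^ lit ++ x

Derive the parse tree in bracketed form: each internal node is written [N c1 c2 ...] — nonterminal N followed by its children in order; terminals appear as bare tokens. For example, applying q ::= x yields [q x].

[e [e [t [f [p [q x]]]]] - [t [t [f [p [q x]]]] ^ [f [p [p [q lit]] ++ [q x]]]]]

e
e - t
t - t
f - t
p - t
q - t
x - t
x - t ^ f
x - f ^ f
x - p ^ f
x - q ^ f
x - x ^ f
x - x ^ p
x - x ^ p ++ q
x - x ^ q ++ q
x - x ^ lit ++ q
x - x ^ lit ++ x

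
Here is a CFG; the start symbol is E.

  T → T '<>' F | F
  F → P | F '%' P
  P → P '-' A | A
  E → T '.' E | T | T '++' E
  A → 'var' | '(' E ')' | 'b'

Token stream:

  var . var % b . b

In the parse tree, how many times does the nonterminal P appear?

4

[E [T [F [P [A var]]]] . [E [T [F [F [P [A var]]] % [P [A b]]]] . [E [T [F [P [A b]]]]]]]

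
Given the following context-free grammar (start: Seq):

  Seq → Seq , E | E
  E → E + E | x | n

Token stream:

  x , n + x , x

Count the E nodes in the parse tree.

[Seq [Seq [Seq [E x]] , [E [E n] + [E x]]] , [E x]]

5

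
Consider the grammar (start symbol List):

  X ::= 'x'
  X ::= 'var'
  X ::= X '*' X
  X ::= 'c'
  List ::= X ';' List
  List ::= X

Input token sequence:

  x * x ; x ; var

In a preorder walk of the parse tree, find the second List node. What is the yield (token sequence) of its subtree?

x ; var

[List [X [X x] * [X x]] ; [List [X x] ; [List [X var]]]]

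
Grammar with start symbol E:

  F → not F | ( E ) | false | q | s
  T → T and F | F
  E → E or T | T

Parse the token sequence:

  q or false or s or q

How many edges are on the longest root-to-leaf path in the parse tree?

6

[E [E [E [E [T [F q]]] or [T [F false]]] or [T [F s]]] or [T [F q]]]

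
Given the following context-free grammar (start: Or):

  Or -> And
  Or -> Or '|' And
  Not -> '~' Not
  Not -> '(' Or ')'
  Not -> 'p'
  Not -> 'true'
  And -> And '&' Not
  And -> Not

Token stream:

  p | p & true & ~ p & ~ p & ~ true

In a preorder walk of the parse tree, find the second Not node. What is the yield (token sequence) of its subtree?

[Or [Or [And [Not p]]] | [And [And [And [And [And [Not p]] & [Not true]] & [Not ~ [Not p]]] & [Not ~ [Not p]]] & [Not ~ [Not true]]]]

p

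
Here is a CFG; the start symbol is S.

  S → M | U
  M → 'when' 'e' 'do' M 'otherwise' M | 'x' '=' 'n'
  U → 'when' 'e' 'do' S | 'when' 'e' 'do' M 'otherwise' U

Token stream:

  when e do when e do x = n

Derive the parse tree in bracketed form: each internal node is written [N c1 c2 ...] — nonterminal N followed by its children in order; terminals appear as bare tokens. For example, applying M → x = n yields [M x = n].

[S [U when e do [S [U when e do [S [M x = n]]]]]]

S
U
when e do S
when e do U
when e do when e do S
when e do when e do M
when e do when e do x = n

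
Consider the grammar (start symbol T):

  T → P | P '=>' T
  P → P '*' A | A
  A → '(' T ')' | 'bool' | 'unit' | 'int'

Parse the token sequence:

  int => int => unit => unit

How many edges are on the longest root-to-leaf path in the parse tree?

6

[T [P [A int]] => [T [P [A int]] => [T [P [A unit]] => [T [P [A unit]]]]]]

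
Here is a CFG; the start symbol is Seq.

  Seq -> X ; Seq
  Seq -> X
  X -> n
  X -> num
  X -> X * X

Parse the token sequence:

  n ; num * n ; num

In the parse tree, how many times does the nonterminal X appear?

5

[Seq [X n] ; [Seq [X [X num] * [X n]] ; [Seq [X num]]]]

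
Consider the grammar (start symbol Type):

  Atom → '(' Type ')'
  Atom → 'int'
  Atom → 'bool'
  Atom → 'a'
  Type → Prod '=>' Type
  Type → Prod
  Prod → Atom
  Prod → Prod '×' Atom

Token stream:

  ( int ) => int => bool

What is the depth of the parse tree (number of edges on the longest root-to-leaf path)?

[Type [Prod [Atom ( [Type [Prod [Atom int]]] )]] => [Type [Prod [Atom int]] => [Type [Prod [Atom bool]]]]]

6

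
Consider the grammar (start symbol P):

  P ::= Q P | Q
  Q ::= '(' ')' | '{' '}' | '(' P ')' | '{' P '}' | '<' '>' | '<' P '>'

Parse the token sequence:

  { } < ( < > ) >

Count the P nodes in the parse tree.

[P [Q { }] [P [Q < [P [Q ( [P [Q < >]] )]] >]]]

4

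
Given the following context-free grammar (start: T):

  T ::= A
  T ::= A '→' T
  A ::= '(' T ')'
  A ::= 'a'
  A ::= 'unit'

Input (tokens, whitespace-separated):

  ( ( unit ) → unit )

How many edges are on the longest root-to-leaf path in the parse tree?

[T [A ( [T [A ( [T [A unit]] )] → [T [A unit]]] )]]

6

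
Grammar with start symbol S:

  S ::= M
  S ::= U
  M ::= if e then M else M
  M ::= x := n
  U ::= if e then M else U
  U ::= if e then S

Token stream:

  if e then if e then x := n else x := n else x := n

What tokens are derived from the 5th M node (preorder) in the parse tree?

x := n

[S [M if e then [M if e then [M x := n] else [M x := n]] else [M x := n]]]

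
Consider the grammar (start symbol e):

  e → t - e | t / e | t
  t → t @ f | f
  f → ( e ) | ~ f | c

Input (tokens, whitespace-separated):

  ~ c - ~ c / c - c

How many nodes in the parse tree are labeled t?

[e [t [f ~ [f c]]] - [e [t [f ~ [f c]]] / [e [t [f c]] - [e [t [f c]]]]]]

4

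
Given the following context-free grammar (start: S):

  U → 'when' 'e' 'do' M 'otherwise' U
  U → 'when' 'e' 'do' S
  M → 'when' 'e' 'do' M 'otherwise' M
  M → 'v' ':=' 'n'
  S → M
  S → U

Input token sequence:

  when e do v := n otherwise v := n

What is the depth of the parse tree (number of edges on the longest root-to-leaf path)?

[S [M when e do [M v := n] otherwise [M v := n]]]

3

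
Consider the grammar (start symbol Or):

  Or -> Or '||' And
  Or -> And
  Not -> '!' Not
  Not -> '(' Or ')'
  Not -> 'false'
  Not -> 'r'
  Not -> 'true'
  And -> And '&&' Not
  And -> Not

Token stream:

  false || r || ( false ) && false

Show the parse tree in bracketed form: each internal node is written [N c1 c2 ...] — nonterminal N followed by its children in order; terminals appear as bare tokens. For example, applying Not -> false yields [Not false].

Or
Or || And
Or || And || And
And || And || And
Not || And || And
false || And || And
false || Not || And
false || r || And
false || r || And && Not
false || r || Not && Not
false || r || ( Or ) && Not
false || r || ( And ) && Not
false || r || ( Not ) && Not
false || r || ( false ) && Not
false || r || ( false ) && false

[Or [Or [Or [And [Not false]]] || [And [Not r]]] || [And [And [Not ( [Or [And [Not false]]] )]] && [Not false]]]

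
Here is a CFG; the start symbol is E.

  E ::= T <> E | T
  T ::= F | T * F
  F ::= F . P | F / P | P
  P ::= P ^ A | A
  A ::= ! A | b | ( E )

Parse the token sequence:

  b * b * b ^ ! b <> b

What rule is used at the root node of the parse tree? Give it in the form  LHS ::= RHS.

[E [T [T [T [F [P [A b]]]] * [F [P [A b]]]] * [F [P [P [A b]] ^ [A ! [A b]]]]] <> [E [T [F [P [A b]]]]]]

E ::= T <> E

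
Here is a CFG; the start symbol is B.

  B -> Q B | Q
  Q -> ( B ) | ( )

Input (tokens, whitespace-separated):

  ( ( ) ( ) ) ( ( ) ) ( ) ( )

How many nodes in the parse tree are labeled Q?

[B [Q ( [B [Q ( )] [B [Q ( )]]] )] [B [Q ( [B [Q ( )]] )] [B [Q ( )] [B [Q ( )]]]]]

7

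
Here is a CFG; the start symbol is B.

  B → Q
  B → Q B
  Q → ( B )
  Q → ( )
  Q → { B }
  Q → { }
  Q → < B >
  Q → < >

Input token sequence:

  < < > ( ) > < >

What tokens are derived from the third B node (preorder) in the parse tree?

( )

[B [Q < [B [Q < >] [B [Q ( )]]] >] [B [Q < >]]]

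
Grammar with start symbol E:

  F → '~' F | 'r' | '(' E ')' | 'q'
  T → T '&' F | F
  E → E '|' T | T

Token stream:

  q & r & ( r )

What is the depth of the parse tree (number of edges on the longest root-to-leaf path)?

[E [T [T [T [F q]] & [F r]] & [F ( [E [T [F r]]] )]]]

6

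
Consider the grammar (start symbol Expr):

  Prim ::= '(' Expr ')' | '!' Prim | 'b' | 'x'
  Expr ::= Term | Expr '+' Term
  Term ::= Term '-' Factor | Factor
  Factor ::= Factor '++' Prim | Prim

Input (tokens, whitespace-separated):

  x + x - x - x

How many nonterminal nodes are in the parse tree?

[Expr [Expr [Term [Factor [Prim x]]]] + [Term [Term [Term [Factor [Prim x]]] - [Factor [Prim x]]] - [Factor [Prim x]]]]

14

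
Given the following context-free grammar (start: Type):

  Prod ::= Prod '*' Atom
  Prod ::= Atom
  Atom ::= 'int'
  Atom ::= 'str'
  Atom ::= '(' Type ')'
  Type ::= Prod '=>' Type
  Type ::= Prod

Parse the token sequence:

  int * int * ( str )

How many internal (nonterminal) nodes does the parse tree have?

[Type [Prod [Prod [Prod [Atom int]] * [Atom int]] * [Atom ( [Type [Prod [Atom str]]] )]]]

10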